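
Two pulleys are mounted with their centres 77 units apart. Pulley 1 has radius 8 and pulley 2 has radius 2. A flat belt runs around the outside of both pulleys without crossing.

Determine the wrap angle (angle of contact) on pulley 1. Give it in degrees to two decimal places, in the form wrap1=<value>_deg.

wrap1=188.94_deg

open belt: β = asin((r2−r1)/C) = asin(-6/77) = -4.4691°
wrap1 = π − 2β = 188.9383°
wrap2 = π + 2β = 171.0617°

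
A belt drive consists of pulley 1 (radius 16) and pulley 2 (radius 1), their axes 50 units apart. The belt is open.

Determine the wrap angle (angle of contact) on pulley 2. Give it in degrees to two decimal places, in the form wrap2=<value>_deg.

wrap2=145.08_deg

open belt: β = asin((r2−r1)/C) = asin(-15/50) = -17.4576°
wrap1 = π − 2β = 214.9152°
wrap2 = π + 2β = 145.0848°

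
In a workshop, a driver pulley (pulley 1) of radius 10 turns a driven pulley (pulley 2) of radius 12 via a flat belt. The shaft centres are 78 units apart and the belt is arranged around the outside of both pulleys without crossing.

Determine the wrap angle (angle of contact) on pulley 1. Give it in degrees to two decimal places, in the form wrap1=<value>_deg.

wrap1=177.06_deg

open belt: β = asin((r2−r1)/C) = asin(2/78) = 1.4693°
wrap1 = π − 2β = 177.0614°
wrap2 = π + 2β = 182.9386°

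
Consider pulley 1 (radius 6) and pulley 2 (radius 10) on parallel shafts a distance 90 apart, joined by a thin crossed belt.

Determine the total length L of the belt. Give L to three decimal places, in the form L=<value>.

crossed belt: β = asin((r1+r2)/C) = asin(16/90) = 10.2403°
wrap1 = wrap2 = π + 2β = 200.4807°
tangent length = C·cosβ = 88.5664
L = (r1+r2)·wrap + 2·C·cosβ = 16·3.4990 + 2·88.5664 = 233.1175

L=233.117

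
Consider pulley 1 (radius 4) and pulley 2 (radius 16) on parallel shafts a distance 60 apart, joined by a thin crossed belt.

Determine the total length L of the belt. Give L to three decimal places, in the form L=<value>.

L=189.562

crossed belt: β = asin((r1+r2)/C) = asin(20/60) = 19.4712°
wrap1 = wrap2 = π + 2β = 218.9424°
tangent length = C·cosβ = 56.5685
L = (r1+r2)·wrap + 2·C·cosβ = 20·3.8213 + 2·56.5685 = 189.5624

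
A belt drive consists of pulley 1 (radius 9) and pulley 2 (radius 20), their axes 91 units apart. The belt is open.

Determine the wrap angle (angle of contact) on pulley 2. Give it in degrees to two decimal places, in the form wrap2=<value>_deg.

open belt: β = asin((r2−r1)/C) = asin(11/91) = 6.9428°
wrap1 = π − 2β = 166.1143°
wrap2 = π + 2β = 193.8857°

wrap2=193.89_deg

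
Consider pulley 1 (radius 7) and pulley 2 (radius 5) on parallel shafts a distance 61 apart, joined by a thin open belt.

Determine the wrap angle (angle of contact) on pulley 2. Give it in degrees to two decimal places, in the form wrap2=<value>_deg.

open belt: β = asin((r2−r1)/C) = asin(-2/61) = -1.8789°
wrap1 = π − 2β = 183.7578°
wrap2 = π + 2β = 176.2422°

wrap2=176.24_deg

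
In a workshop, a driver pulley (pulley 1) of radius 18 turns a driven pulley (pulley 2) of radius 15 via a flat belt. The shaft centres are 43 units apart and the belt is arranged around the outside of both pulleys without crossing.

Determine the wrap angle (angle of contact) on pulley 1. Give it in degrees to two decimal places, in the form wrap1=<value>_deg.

open belt: β = asin((r2−r1)/C) = asin(-3/43) = -4.0006°
wrap1 = π − 2β = 188.0013°
wrap2 = π + 2β = 171.9987°

wrap1=188.00_deg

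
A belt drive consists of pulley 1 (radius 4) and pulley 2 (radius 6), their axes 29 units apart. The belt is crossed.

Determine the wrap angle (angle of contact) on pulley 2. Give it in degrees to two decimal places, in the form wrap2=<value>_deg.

crossed belt: β = asin((r1+r2)/C) = asin(10/29) = 20.1713°
wrap1 = wrap2 = π + 2β = 220.3425°

wrap2=220.34_deg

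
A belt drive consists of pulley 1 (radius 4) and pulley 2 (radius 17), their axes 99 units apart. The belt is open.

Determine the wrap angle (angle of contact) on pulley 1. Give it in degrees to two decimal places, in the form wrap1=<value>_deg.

open belt: β = asin((r2−r1)/C) = asin(13/99) = 7.5455°
wrap1 = π − 2β = 164.9090°
wrap2 = π + 2β = 195.0910°

wrap1=164.91_deg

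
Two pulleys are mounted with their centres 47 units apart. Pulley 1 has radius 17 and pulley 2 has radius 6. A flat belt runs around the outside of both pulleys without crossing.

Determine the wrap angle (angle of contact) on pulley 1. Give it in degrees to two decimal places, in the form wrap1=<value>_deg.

open belt: β = asin((r2−r1)/C) = asin(-11/47) = -13.5352°
wrap1 = π − 2β = 207.0704°
wrap2 = π + 2β = 152.9296°

wrap1=207.07_deg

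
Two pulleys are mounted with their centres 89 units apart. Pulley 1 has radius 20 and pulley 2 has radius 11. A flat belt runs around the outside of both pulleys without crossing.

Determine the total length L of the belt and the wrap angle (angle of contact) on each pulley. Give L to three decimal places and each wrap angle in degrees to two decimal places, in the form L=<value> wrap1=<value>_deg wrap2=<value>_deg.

L=276.300 wrap1=191.61_deg wrap2=168.39_deg

open belt: β = asin((r2−r1)/C) = asin(-9/89) = -5.8039°
wrap1 = π − 2β = 191.6078°
wrap2 = π + 2β = 168.3922°
tangent length = C·cosβ = 88.5438
L = r1·wrap1 + r2·wrap2 + 2·C·cosβ = 20·3.3442 + 11·2.9390 + 2·88.5438 = 276.3003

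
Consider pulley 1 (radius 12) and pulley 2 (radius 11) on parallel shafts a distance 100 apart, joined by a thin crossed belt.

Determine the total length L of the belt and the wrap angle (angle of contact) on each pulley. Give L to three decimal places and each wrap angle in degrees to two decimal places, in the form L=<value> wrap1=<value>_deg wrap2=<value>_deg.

crossed belt: β = asin((r1+r2)/C) = asin(23/100) = 13.2971°
wrap1 = wrap2 = π + 2β = 206.5941°
tangent length = C·cosβ = 97.3191
L = (r1+r2)·wrap + 2·C·cosβ = 23·3.6057 + 2·97.3191 = 277.5703

L=277.570 wrap1=206.59_deg wrap2=206.59_deg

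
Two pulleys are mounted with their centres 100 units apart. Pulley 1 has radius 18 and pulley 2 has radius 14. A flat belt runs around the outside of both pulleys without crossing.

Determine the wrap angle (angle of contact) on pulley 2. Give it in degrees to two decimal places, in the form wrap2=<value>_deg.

open belt: β = asin((r2−r1)/C) = asin(-4/100) = -2.2924°
wrap1 = π − 2β = 184.5849°
wrap2 = π + 2β = 175.4151°

wrap2=175.42_deg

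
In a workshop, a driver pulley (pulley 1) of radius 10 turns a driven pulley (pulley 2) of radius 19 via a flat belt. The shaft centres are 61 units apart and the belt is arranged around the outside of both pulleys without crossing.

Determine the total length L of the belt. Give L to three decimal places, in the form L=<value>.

L=214.436

open belt: β = asin((r2−r1)/C) = asin(9/61) = 8.4844°
wrap1 = π − 2β = 163.0311°
wrap2 = π + 2β = 196.9689°
tangent length = C·cosβ = 60.3324
L = r1·wrap1 + r2·wrap2 + 2·C·cosβ = 10·2.8454 + 19·3.4378 + 2·60.3324 = 214.4365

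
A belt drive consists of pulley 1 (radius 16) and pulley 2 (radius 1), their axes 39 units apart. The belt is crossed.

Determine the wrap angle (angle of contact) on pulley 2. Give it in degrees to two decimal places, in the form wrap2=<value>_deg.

wrap2=231.68_deg

crossed belt: β = asin((r1+r2)/C) = asin(17/39) = 25.8424°
wrap1 = wrap2 = π + 2β = 231.6848°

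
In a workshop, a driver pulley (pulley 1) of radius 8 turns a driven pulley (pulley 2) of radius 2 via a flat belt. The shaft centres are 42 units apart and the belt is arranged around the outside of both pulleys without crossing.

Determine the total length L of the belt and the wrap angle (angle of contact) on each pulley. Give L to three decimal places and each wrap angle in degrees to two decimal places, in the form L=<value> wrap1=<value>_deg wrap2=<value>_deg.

open belt: β = asin((r2−r1)/C) = asin(-6/42) = -8.2132°
wrap1 = π − 2β = 196.4264°
wrap2 = π + 2β = 163.5736°
tangent length = C·cosβ = 41.5692
L = r1·wrap1 + r2·wrap2 + 2·C·cosβ = 8·3.4283 + 2·2.8549 + 2·41.5692 = 116.2745

L=116.275 wrap1=196.43_deg wrap2=163.57_deg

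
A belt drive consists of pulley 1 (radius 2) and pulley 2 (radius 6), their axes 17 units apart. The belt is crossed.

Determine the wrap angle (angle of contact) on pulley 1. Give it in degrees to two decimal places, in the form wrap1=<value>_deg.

wrap1=236.14_deg

crossed belt: β = asin((r1+r2)/C) = asin(8/17) = 28.0725°
wrap1 = wrap2 = π + 2β = 236.1450°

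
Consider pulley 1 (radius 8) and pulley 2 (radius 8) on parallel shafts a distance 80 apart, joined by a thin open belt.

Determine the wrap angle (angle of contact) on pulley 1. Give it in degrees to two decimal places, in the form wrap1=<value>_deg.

wrap1=180.00_deg

open belt: β = asin((r2−r1)/C) = asin(0/80) = 0.0000°
wrap1 = π − 2β = 180.0000°
wrap2 = π + 2β = 180.0000°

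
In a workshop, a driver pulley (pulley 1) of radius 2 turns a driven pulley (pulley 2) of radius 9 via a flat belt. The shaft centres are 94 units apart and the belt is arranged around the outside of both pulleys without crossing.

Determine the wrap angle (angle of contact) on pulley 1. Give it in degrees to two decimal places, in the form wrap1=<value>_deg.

open belt: β = asin((r2−r1)/C) = asin(7/94) = 4.2707°
wrap1 = π − 2β = 171.4587°
wrap2 = π + 2β = 188.5413°

wrap1=171.46_deg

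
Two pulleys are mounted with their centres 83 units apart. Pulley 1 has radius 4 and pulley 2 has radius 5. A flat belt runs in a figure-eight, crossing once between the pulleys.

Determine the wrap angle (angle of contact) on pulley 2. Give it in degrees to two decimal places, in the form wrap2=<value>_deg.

wrap2=192.45_deg

crossed belt: β = asin((r1+r2)/C) = asin(9/83) = 6.2250°
wrap1 = wrap2 = π + 2β = 192.4501°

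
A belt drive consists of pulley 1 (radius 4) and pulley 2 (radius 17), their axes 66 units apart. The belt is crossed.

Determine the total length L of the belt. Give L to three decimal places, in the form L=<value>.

L=204.713

crossed belt: β = asin((r1+r2)/C) = asin(21/66) = 18.5530°
wrap1 = wrap2 = π + 2β = 217.1060°
tangent length = C·cosβ = 62.5700
L = (r1+r2)·wrap + 2·C·cosβ = 21·3.7892 + 2·62.5700 = 204.7134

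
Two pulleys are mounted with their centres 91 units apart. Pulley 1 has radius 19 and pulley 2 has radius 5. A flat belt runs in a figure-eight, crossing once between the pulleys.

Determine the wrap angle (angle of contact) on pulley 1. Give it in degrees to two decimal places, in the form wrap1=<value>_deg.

wrap1=210.58_deg

crossed belt: β = asin((r1+r2)/C) = asin(24/91) = 15.2919°
wrap1 = wrap2 = π + 2β = 210.5837°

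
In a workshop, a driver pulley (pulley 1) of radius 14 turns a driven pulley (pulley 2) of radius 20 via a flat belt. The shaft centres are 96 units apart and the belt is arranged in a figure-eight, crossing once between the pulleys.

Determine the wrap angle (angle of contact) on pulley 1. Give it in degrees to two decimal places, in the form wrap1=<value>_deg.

wrap1=221.48_deg

crossed belt: β = asin((r1+r2)/C) = asin(34/96) = 20.7424°
wrap1 = wrap2 = π + 2β = 221.4848°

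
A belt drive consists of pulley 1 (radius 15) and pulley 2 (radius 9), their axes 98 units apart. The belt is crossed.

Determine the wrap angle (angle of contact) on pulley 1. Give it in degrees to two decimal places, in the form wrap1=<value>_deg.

wrap1=208.35_deg

crossed belt: β = asin((r1+r2)/C) = asin(24/98) = 14.1758°
wrap1 = wrap2 = π + 2β = 208.3516°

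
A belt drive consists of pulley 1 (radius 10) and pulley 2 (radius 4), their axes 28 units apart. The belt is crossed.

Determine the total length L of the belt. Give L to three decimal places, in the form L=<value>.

crossed belt: β = asin((r1+r2)/C) = asin(14/28) = 30.0000°
wrap1 = wrap2 = π + 2β = 240.0000°
tangent length = C·cosβ = 24.2487
L = (r1+r2)·wrap + 2·C·cosβ = 14·4.1888 + 2·24.2487 = 107.1405

L=107.140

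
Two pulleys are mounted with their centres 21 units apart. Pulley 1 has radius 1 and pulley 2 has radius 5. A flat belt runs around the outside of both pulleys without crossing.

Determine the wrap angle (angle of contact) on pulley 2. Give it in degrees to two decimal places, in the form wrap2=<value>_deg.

open belt: β = asin((r2−r1)/C) = asin(4/21) = 10.9806°
wrap1 = π − 2β = 158.0388°
wrap2 = π + 2β = 201.9612°

wrap2=201.96_deg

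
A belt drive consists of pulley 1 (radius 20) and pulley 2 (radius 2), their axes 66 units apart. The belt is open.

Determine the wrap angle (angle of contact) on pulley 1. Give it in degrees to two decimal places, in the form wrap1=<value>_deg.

wrap1=211.65_deg

open belt: β = asin((r2−r1)/C) = asin(-18/66) = -15.8266°
wrap1 = π − 2β = 211.6532°
wrap2 = π + 2β = 148.3468°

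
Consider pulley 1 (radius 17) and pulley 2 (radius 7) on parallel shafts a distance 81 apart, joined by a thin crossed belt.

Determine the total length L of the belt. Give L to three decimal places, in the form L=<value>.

crossed belt: β = asin((r1+r2)/C) = asin(24/81) = 17.2353°
wrap1 = wrap2 = π + 2β = 214.4706°
tangent length = C·cosβ = 77.3628
L = (r1+r2)·wrap + 2·C·cosβ = 24·3.7432 + 2·77.3628 = 244.5628

L=244.563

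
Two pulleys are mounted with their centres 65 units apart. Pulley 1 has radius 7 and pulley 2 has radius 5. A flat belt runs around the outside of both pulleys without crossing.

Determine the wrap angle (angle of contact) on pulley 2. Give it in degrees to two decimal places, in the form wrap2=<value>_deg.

wrap2=176.47_deg

open belt: β = asin((r2−r1)/C) = asin(-2/65) = -1.7632°
wrap1 = π − 2β = 183.5265°
wrap2 = π + 2β = 176.4735°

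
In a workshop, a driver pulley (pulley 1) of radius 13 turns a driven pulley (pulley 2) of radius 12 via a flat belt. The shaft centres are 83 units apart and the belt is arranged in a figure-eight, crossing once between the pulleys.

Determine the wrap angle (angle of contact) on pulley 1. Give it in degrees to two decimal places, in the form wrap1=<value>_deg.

wrap1=215.06_deg

crossed belt: β = asin((r1+r2)/C) = asin(25/83) = 17.5300°
wrap1 = wrap2 = π + 2β = 215.0600°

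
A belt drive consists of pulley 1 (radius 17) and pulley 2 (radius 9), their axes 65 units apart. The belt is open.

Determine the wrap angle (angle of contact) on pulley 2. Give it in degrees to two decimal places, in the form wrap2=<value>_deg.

wrap2=165.86_deg

open belt: β = asin((r2−r1)/C) = asin(-8/65) = -7.0697°
wrap1 = π − 2β = 194.1394°
wrap2 = π + 2β = 165.8606°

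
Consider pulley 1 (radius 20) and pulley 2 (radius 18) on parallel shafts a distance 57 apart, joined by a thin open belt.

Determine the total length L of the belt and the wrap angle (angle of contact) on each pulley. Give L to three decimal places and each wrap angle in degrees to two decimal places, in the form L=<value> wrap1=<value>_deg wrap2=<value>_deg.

L=233.451 wrap1=184.02_deg wrap2=175.98_deg

open belt: β = asin((r2−r1)/C) = asin(-2/57) = -2.0108°
wrap1 = π − 2β = 184.0216°
wrap2 = π + 2β = 175.9784°
tangent length = C·cosβ = 56.9649
L = r1·wrap1 + r2·wrap2 + 2·C·cosβ = 20·3.2118 + 18·3.0714 + 2·56.9649 = 233.4507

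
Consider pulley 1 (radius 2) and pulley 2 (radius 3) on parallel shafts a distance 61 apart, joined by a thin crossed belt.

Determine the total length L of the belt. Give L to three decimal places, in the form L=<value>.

L=138.118

crossed belt: β = asin((r1+r2)/C) = asin(5/61) = 4.7017°
wrap1 = wrap2 = π + 2β = 189.4033°
tangent length = C·cosβ = 60.7947
L = (r1+r2)·wrap + 2·C·cosβ = 5·3.3057 + 2·60.7947 = 138.1180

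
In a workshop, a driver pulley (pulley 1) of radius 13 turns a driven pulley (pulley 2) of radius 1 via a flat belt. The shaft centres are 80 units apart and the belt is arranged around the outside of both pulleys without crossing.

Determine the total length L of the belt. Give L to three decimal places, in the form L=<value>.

L=205.786

open belt: β = asin((r2−r1)/C) = asin(-12/80) = -8.6269°
wrap1 = π − 2β = 197.2539°
wrap2 = π + 2β = 162.7461°
tangent length = C·cosβ = 79.0949
L = r1·wrap1 + r2·wrap2 + 2·C·cosβ = 13·3.4427 + 1·2.8405 + 2·79.0949 = 205.7857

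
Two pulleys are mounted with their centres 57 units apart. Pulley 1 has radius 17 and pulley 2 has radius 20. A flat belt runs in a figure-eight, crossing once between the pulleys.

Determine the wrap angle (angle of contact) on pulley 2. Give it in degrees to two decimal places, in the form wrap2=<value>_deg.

crossed belt: β = asin((r1+r2)/C) = asin(37/57) = 40.4755°
wrap1 = wrap2 = π + 2β = 260.9510°

wrap2=260.95_deg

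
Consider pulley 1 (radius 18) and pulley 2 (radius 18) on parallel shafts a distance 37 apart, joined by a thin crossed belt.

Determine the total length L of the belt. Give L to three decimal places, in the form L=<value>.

crossed belt: β = asin((r1+r2)/C) = asin(36/37) = 76.6488°
wrap1 = wrap2 = π + 2β = 333.2976°
tangent length = C·cosβ = 8.5440
L = (r1+r2)·wrap + 2·C·cosβ = 36·5.8171 + 2·8.5440 = 226.5051

L=226.505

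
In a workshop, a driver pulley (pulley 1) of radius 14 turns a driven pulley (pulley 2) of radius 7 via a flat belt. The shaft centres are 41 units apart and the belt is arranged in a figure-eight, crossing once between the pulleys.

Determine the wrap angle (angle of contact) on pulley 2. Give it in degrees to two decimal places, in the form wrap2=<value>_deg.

wrap2=241.62_deg

crossed belt: β = asin((r1+r2)/C) = asin(21/41) = 30.8102°
wrap1 = wrap2 = π + 2β = 241.6203°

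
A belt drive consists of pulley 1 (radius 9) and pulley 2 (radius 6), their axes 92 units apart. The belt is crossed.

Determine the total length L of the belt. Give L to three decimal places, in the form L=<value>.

crossed belt: β = asin((r1+r2)/C) = asin(15/92) = 9.3836°
wrap1 = wrap2 = π + 2β = 198.7672°
tangent length = C·cosβ = 90.7689
L = (r1+r2)·wrap + 2·C·cosβ = 15·3.4691 + 2·90.7689 = 233.5750

L=233.575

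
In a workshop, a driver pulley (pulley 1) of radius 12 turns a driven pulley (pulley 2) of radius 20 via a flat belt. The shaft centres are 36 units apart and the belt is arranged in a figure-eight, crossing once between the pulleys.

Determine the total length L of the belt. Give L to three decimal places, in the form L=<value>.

L=203.590

crossed belt: β = asin((r1+r2)/C) = asin(32/36) = 62.7340°
wrap1 = wrap2 = π + 2β = 305.4679°
tangent length = C·cosβ = 16.4924
L = (r1+r2)·wrap + 2·C·cosβ = 32·5.3314 + 2·16.4924 = 203.5903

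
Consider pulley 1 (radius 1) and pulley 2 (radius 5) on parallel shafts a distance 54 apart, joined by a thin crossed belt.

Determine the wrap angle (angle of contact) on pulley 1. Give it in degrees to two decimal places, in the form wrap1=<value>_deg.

wrap1=192.76_deg

crossed belt: β = asin((r1+r2)/C) = asin(6/54) = 6.3794°
wrap1 = wrap2 = π + 2β = 192.7587°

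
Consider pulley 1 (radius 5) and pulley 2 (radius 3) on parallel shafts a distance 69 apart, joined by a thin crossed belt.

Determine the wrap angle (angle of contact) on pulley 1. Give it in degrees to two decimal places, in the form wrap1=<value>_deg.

crossed belt: β = asin((r1+r2)/C) = asin(8/69) = 6.6580°
wrap1 = wrap2 = π + 2β = 193.3159°

wrap1=193.32_deg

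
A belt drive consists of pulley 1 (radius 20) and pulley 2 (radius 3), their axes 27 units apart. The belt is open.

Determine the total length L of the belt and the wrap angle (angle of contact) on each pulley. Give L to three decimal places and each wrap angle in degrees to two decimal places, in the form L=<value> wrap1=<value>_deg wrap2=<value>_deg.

open belt: β = asin((r2−r1)/C) = asin(-17/27) = -39.0228°
wrap1 = π − 2β = 258.0456°
wrap2 = π + 2β = 101.9544°
tangent length = C·cosβ = 20.9762
L = r1·wrap1 + r2·wrap2 + 2·C·cosβ = 20·4.5037 + 3·1.7794 + 2·20.9762 = 137.3656

L=137.366 wrap1=258.05_deg wrap2=101.95_deg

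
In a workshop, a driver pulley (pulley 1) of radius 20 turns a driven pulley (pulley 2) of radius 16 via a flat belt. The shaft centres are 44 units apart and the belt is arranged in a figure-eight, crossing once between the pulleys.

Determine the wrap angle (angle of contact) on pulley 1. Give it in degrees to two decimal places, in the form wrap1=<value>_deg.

crossed belt: β = asin((r1+r2)/C) = asin(36/44) = 54.9032°
wrap1 = wrap2 = π + 2β = 289.8064°

wrap1=289.81_deg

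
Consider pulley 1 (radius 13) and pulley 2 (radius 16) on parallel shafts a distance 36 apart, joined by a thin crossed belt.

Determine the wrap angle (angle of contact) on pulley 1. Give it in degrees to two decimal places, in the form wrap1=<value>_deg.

crossed belt: β = asin((r1+r2)/C) = asin(29/36) = 53.6639°
wrap1 = wrap2 = π + 2β = 287.3279°

wrap1=287.33_deg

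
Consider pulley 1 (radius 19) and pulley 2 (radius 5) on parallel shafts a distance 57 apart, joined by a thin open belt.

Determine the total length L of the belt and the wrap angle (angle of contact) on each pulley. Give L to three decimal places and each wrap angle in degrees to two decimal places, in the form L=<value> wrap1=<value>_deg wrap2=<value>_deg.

L=192.854 wrap1=208.44_deg wrap2=151.56_deg

open belt: β = asin((r2−r1)/C) = asin(-14/57) = -14.2181°
wrap1 = π − 2β = 208.4362°
wrap2 = π + 2β = 151.5638°
tangent length = C·cosβ = 55.2540
L = r1·wrap1 + r2·wrap2 + 2·C·cosβ = 19·3.6379 + 5·2.6453 + 2·55.2540 = 192.8544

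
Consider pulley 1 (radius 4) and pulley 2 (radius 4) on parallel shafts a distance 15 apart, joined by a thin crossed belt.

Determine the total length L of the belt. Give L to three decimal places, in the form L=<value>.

crossed belt: β = asin((r1+r2)/C) = asin(8/15) = 32.2310°
wrap1 = wrap2 = π + 2β = 244.4619°
tangent length = C·cosβ = 12.6886
L = (r1+r2)·wrap + 2·C·cosβ = 8·4.2667 + 2·12.6886 = 59.5105

L=59.510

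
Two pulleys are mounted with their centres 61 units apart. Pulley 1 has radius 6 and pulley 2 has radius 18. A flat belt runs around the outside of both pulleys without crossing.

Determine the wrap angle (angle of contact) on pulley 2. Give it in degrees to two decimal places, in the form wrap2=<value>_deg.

wrap2=202.69_deg

open belt: β = asin((r2−r1)/C) = asin(12/61) = 11.3453°
wrap1 = π − 2β = 157.3094°
wrap2 = π + 2β = 202.6906°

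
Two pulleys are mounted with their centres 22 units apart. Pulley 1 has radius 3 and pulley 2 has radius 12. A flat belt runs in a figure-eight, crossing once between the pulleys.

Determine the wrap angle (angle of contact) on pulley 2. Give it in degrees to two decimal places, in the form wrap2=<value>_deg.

wrap2=265.97_deg

crossed belt: β = asin((r1+r2)/C) = asin(15/22) = 42.9859°
wrap1 = wrap2 = π + 2β = 265.9718°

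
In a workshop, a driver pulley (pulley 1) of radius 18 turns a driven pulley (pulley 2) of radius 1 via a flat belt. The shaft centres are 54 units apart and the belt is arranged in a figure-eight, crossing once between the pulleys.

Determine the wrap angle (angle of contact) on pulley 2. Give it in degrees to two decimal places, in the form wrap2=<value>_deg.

crossed belt: β = asin((r1+r2)/C) = asin(19/54) = 20.6006°
wrap1 = wrap2 = π + 2β = 221.2012°

wrap2=221.20_deg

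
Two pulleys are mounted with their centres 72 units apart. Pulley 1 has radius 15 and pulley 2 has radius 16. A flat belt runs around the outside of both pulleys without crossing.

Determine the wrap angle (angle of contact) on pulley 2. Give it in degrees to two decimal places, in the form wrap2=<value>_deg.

open belt: β = asin((r2−r1)/C) = asin(1/72) = 0.7958°
wrap1 = π − 2β = 178.4084°
wrap2 = π + 2β = 181.5916°

wrap2=181.59_deg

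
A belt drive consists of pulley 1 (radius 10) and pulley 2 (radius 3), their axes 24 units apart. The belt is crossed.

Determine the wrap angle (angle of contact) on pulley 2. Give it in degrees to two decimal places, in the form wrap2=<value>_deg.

crossed belt: β = asin((r1+r2)/C) = asin(13/24) = 32.7972°
wrap1 = wrap2 = π + 2β = 245.5943°

wrap2=245.59_deg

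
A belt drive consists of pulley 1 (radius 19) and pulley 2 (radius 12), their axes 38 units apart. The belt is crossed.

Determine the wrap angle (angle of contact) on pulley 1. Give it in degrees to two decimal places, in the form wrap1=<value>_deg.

crossed belt: β = asin((r1+r2)/C) = asin(31/38) = 54.6655°
wrap1 = wrap2 = π + 2β = 289.3310°

wrap1=289.33_deg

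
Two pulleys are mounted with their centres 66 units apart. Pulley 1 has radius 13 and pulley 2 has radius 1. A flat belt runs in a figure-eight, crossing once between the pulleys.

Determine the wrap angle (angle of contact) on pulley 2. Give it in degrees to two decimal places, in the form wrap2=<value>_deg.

crossed belt: β = asin((r1+r2)/C) = asin(14/66) = 12.2467°
wrap1 = wrap2 = π + 2β = 204.4934°

wrap2=204.49_deg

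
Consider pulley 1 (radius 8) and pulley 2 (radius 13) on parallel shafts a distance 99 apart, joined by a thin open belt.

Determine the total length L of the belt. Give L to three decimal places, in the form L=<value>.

L=264.226

open belt: β = asin((r2−r1)/C) = asin(5/99) = 2.8950°
wrap1 = π − 2β = 174.2101°
wrap2 = π + 2β = 185.7899°
tangent length = C·cosβ = 98.8737
L = r1·wrap1 + r2·wrap2 + 2·C·cosβ = 8·3.0405 + 13·3.2426 + 2·98.8737 = 264.2260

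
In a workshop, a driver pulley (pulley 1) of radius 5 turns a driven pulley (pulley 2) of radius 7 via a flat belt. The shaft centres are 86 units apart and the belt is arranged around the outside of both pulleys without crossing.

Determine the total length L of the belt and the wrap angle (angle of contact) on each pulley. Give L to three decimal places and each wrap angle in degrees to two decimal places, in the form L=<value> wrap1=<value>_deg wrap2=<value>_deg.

open belt: β = asin((r2−r1)/C) = asin(2/86) = 1.3326°
wrap1 = π − 2β = 177.3348°
wrap2 = π + 2β = 182.6652°
tangent length = C·cosβ = 85.9767
L = r1·wrap1 + r2·wrap2 + 2·C·cosβ = 5·3.0951 + 7·3.1881 + 2·85.9767 = 209.7456

L=209.746 wrap1=177.33_deg wrap2=182.67_deg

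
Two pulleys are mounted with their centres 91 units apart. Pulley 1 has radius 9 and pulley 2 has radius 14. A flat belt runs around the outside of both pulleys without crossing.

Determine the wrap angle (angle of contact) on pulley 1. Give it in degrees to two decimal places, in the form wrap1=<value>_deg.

open belt: β = asin((r2−r1)/C) = asin(5/91) = 3.1497°
wrap1 = π − 2β = 173.7006°
wrap2 = π + 2β = 186.2994°

wrap1=173.70_deg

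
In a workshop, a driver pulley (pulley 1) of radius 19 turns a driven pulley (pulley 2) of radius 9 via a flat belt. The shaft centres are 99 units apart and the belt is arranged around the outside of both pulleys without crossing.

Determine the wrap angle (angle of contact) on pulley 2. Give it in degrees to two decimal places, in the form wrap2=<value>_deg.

open belt: β = asin((r2−r1)/C) = asin(-10/99) = -5.7973°
wrap1 = π − 2β = 191.5947°
wrap2 = π + 2β = 168.4053°

wrap2=168.41_deg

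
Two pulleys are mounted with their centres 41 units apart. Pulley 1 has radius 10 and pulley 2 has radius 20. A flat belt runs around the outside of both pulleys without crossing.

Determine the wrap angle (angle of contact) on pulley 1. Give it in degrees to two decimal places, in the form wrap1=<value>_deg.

open belt: β = asin((r2−r1)/C) = asin(10/41) = 14.1170°
wrap1 = π − 2β = 151.7660°
wrap2 = π + 2β = 208.2340°

wrap1=151.77_deg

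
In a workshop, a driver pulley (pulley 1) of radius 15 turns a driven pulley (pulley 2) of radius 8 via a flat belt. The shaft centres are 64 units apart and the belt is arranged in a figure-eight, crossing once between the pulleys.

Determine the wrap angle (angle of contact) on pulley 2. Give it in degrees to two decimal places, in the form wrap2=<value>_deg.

wrap2=222.12_deg

crossed belt: β = asin((r1+r2)/C) = asin(23/64) = 21.0618°
wrap1 = wrap2 = π + 2β = 222.1236°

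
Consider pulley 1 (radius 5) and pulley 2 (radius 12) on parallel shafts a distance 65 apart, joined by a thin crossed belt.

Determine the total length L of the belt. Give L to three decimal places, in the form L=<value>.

crossed belt: β = asin((r1+r2)/C) = asin(17/65) = 15.1614°
wrap1 = wrap2 = π + 2β = 210.3227°
tangent length = C·cosβ = 62.7375
L = (r1+r2)·wrap + 2·C·cosβ = 17·3.6708 + 2·62.7375 = 187.8791

L=187.879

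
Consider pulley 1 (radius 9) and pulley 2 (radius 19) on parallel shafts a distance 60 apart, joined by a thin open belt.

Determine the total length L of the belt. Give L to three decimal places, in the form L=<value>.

open belt: β = asin((r2−r1)/C) = asin(10/60) = 9.5941°
wrap1 = π − 2β = 160.8119°
wrap2 = π + 2β = 199.1881°
tangent length = C·cosβ = 59.1608
L = r1·wrap1 + r2·wrap2 + 2·C·cosβ = 9·2.8067 + 19·3.4765 + 2·59.1608 = 209.6352

L=209.635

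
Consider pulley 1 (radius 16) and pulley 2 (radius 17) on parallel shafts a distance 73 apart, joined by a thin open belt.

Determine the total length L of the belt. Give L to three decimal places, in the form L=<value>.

L=249.686

open belt: β = asin((r2−r1)/C) = asin(1/73) = 0.7849°
wrap1 = π − 2β = 178.4302°
wrap2 = π + 2β = 181.5698°
tangent length = C·cosβ = 72.9932
L = r1·wrap1 + r2·wrap2 + 2·C·cosβ = 16·3.1142 + 17·3.1690 + 2·72.9932 = 249.6863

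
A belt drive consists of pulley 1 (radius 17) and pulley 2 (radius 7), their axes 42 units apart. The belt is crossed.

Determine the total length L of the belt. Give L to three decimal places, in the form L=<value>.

crossed belt: β = asin((r1+r2)/C) = asin(24/42) = 34.8499°
wrap1 = wrap2 = π + 2β = 249.6998°
tangent length = C·cosβ = 34.4674
L = (r1+r2)·wrap + 2·C·cosβ = 24·4.3581 + 2·34.4674 = 173.5288

L=173.529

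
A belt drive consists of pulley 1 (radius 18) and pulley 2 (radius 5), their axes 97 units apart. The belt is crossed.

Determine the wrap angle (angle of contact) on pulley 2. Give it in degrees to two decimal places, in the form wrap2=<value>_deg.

wrap2=207.43_deg

crossed belt: β = asin((r1+r2)/C) = asin(23/97) = 13.7162°
wrap1 = wrap2 = π + 2β = 207.4325°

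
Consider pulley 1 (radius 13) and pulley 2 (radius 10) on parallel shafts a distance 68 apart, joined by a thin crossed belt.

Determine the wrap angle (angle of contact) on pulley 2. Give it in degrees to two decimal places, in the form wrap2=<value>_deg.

wrap2=219.54_deg

crossed belt: β = asin((r1+r2)/C) = asin(23/68) = 19.7694°
wrap1 = wrap2 = π + 2β = 219.5388°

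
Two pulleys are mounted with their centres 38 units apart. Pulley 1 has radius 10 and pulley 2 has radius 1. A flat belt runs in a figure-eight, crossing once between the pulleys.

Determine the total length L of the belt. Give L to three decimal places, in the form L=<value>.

L=113.765

crossed belt: β = asin((r1+r2)/C) = asin(11/38) = 16.8264°
wrap1 = wrap2 = π + 2β = 213.6529°
tangent length = C·cosβ = 36.3731
L = (r1+r2)·wrap + 2·C·cosβ = 11·3.7289 + 2·36.3731 = 113.7645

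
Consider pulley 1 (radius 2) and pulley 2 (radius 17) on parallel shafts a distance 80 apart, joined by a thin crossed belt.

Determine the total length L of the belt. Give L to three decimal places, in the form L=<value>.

crossed belt: β = asin((r1+r2)/C) = asin(19/80) = 13.7390°
wrap1 = wrap2 = π + 2β = 207.4781°
tangent length = C·cosβ = 77.7110
L = (r1+r2)·wrap + 2·C·cosβ = 19·3.6212 + 2·77.7110 = 224.2243

L=224.224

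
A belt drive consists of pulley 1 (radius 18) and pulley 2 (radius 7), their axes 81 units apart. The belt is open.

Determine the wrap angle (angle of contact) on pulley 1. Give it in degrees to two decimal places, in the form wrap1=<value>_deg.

wrap1=195.61_deg

open belt: β = asin((r2−r1)/C) = asin(-11/81) = -7.8050°
wrap1 = π − 2β = 195.6101°
wrap2 = π + 2β = 164.3899°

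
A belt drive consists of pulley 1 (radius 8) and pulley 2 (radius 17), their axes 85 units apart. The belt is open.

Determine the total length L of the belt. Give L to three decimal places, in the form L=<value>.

L=249.494

open belt: β = asin((r2−r1)/C) = asin(9/85) = 6.0780°
wrap1 = π − 2β = 167.8440°
wrap2 = π + 2β = 192.1560°
tangent length = C·cosβ = 84.5222
L = r1·wrap1 + r2·wrap2 + 2·C·cosβ = 8·2.9294 + 17·3.3538 + 2·84.5222 = 249.4937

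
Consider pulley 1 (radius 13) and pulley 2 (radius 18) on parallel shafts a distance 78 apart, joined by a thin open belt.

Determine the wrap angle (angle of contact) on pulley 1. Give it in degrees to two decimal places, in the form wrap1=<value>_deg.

open belt: β = asin((r2−r1)/C) = asin(5/78) = 3.6753°
wrap1 = π − 2β = 172.6493°
wrap2 = π + 2β = 187.3507°

wrap1=172.65_deg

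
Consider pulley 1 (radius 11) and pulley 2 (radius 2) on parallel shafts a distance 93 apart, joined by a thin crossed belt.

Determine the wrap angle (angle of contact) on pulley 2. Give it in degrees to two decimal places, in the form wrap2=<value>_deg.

wrap2=196.07_deg

crossed belt: β = asin((r1+r2)/C) = asin(13/93) = 8.0354°
wrap1 = wrap2 = π + 2β = 196.0708°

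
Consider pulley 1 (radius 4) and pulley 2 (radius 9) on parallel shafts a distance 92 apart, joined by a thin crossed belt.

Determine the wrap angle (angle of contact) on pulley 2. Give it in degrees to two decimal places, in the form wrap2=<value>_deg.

wrap2=196.25_deg

crossed belt: β = asin((r1+r2)/C) = asin(13/92) = 8.1233°
wrap1 = wrap2 = π + 2β = 196.2467°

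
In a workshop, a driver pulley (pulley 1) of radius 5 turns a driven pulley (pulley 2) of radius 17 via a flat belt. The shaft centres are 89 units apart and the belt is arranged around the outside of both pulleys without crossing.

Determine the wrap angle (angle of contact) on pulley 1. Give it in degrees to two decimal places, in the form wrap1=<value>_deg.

open belt: β = asin((r2−r1)/C) = asin(12/89) = 7.7489°
wrap1 = π − 2β = 164.5023°
wrap2 = π + 2β = 195.4977°

wrap1=164.50_deg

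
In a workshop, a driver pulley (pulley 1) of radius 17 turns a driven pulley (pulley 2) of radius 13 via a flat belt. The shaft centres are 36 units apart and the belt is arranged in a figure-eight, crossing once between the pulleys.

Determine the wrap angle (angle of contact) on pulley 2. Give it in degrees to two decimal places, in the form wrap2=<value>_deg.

crossed belt: β = asin((r1+r2)/C) = asin(30/36) = 56.4427°
wrap1 = wrap2 = π + 2β = 292.8854°

wrap2=292.89_deg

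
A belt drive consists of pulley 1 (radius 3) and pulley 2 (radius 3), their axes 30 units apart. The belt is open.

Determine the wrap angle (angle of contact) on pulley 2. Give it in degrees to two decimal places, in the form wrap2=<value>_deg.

open belt: β = asin((r2−r1)/C) = asin(0/30) = 0.0000°
wrap1 = π − 2β = 180.0000°
wrap2 = π + 2β = 180.0000°

wrap2=180.00_deg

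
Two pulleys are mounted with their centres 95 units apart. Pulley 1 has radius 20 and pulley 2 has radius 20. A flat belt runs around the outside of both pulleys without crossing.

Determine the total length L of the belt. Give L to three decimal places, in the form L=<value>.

open belt: β = asin((r2−r1)/C) = asin(0/95) = 0.0000°
wrap1 = π − 2β = 180.0000°
wrap2 = π + 2β = 180.0000°
tangent length = C·cosβ = 95.0000
L = r1·wrap1 + r2·wrap2 + 2·C·cosβ = 20·3.1416 + 20·3.1416 + 2·95.0000 = 315.6637

L=315.664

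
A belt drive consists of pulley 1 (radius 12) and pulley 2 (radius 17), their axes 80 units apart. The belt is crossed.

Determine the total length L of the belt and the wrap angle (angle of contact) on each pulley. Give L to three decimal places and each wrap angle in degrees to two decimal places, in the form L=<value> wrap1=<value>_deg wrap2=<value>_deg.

L=261.739 wrap1=222.51_deg wrap2=222.51_deg

crossed belt: β = asin((r1+r2)/C) = asin(29/80) = 21.2538°
wrap1 = wrap2 = π + 2β = 222.5076°
tangent length = C·cosβ = 74.5587
L = (r1+r2)·wrap + 2·C·cosβ = 29·3.8835 + 2·74.5587 = 261.7386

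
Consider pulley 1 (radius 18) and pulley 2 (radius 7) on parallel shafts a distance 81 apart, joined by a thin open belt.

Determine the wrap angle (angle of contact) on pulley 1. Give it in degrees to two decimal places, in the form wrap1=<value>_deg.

open belt: β = asin((r2−r1)/C) = asin(-11/81) = -7.8050°
wrap1 = π − 2β = 195.6101°
wrap2 = π + 2β = 164.3899°

wrap1=195.61_deg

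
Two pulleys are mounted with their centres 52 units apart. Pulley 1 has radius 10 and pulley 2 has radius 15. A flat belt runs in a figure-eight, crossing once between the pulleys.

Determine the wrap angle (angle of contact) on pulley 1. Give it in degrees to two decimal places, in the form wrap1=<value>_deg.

crossed belt: β = asin((r1+r2)/C) = asin(25/52) = 28.7357°
wrap1 = wrap2 = π + 2β = 237.4713°

wrap1=237.47_deg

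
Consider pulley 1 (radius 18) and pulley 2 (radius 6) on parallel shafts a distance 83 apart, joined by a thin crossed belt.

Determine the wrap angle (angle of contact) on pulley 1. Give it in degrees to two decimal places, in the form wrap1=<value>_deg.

wrap1=213.61_deg

crossed belt: β = asin((r1+r2)/C) = asin(24/83) = 16.8075°
wrap1 = wrap2 = π + 2β = 213.6149°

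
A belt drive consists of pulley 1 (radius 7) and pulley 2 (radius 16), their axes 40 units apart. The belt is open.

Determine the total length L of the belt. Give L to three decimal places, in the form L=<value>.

L=154.290

open belt: β = asin((r2−r1)/C) = asin(9/40) = 13.0029°
wrap1 = π − 2β = 153.9942°
wrap2 = π + 2β = 206.0058°
tangent length = C·cosβ = 38.9744
L = r1·wrap1 + r2·wrap2 + 2·C·cosβ = 7·2.6877 + 16·3.5955 + 2·38.9744 = 154.2903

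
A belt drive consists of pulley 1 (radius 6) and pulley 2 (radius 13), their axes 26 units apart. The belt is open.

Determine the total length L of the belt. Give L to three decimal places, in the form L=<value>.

open belt: β = asin((r2−r1)/C) = asin(7/26) = 15.6185°
wrap1 = π − 2β = 148.7630°
wrap2 = π + 2β = 211.2370°
tangent length = C·cosβ = 25.0400
L = r1·wrap1 + r2·wrap2 + 2·C·cosβ = 6·2.5964 + 13·3.6868 + 2·25.0400 = 113.5865

L=113.587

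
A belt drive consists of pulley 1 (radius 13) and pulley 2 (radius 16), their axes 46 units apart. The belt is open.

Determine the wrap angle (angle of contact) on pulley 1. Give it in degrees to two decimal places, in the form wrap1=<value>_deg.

open belt: β = asin((r2−r1)/C) = asin(3/46) = 3.7393°
wrap1 = π − 2β = 172.5213°
wrap2 = π + 2β = 187.4787°

wrap1=172.52_deg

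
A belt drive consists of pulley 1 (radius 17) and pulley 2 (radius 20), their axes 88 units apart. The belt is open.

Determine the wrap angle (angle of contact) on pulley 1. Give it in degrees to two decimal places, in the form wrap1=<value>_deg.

open belt: β = asin((r2−r1)/C) = asin(3/88) = 1.9536°
wrap1 = π − 2β = 176.0927°
wrap2 = π + 2β = 183.9073°

wrap1=176.09_deg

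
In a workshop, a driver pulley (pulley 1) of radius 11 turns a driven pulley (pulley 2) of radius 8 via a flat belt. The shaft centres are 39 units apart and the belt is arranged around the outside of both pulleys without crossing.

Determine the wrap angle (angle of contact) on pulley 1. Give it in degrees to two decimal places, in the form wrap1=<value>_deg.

open belt: β = asin((r2−r1)/C) = asin(-3/39) = -4.4117°
wrap1 = π − 2β = 188.8235°
wrap2 = π + 2β = 171.1765°

wrap1=188.82_deg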